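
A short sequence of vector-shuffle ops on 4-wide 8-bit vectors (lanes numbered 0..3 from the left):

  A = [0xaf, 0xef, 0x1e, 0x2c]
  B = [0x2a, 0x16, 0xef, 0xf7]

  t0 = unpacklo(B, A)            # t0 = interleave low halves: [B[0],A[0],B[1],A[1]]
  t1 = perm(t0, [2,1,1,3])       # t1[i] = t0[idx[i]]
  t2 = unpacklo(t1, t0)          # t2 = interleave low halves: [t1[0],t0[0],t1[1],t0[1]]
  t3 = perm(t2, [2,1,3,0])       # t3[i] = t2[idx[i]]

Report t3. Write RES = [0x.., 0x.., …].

  t0: 2a af 16 ef
  t1: 16 af af ef
  t2: 16 2a af af
  t3: af 2a af 16

RES = [0xaf, 0x2a, 0xaf, 0x16]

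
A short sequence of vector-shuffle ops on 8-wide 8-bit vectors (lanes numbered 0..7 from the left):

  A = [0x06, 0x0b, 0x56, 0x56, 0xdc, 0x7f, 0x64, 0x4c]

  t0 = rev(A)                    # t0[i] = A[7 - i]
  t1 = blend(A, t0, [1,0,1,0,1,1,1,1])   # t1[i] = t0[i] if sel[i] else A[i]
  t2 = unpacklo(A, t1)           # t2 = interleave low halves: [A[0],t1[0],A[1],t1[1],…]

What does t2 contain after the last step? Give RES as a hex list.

RES = [ 0x06  0x4c  0x0b  0x0b  0x56  0x7f  0x56  0x56 ]

→ t0 |4c|64|7f|dc|56|56|0b|06|
→ t1 |4c|0b|7f|56|56|56|0b|06|
→ t2 |06|4c|0b|0b|56|7f|56|56|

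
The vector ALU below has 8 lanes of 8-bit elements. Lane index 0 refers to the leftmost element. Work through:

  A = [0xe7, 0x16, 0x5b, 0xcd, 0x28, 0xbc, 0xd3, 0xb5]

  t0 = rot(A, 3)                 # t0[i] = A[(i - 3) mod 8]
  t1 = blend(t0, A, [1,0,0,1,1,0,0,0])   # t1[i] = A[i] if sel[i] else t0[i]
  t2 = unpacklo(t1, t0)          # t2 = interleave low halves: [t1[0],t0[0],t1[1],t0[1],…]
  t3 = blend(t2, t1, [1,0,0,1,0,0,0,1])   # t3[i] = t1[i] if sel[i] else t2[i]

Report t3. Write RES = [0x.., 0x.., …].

→ t0 |bc|d3|b5|e7|16|5b|cd|28|
→ t1 |e7|d3|b5|cd|28|5b|cd|28|
→ t2 |e7|bc|d3|d3|b5|b5|cd|e7|
→ t3 |e7|bc|d3|cd|b5|b5|cd|28|

RES = [ 0xe7  0xbc  0xd3  0xcd  0xb5  0xb5  0xcd  0x28 ]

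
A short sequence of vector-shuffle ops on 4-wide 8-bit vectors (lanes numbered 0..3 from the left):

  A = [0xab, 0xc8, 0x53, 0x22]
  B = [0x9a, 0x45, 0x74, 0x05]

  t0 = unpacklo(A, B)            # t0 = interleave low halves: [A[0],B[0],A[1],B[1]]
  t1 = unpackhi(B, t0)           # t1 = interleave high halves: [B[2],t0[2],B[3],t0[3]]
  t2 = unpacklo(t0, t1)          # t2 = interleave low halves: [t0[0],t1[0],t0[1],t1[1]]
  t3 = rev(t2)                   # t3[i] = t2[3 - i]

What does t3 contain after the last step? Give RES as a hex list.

RES = [ 0xc8  0x9a  0x74  0xab ]

t0 = [0xab, 0x9a, 0xc8, 0x45]
t1 = [0x74, 0xc8, 0x05, 0x45]
t2 = [0xab, 0x74, 0x9a, 0xc8]
t3 = [0xc8, 0x9a, 0x74, 0xab]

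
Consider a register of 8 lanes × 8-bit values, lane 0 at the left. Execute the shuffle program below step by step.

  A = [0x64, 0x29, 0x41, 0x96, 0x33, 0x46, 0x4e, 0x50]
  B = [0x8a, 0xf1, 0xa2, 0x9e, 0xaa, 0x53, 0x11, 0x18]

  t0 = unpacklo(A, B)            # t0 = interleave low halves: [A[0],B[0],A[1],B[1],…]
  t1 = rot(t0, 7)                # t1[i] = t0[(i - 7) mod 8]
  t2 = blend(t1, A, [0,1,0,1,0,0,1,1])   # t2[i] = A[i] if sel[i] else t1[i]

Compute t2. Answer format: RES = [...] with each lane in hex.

RES = [ 0x8a  0x29  0xf1  0x96  0xa2  0x96  0x4e  0x50 ]

  t0: 64 8a 29 f1 41 a2 96 9e
  t1: 8a 29 f1 41 a2 96 9e 64
  t2: 8a 29 f1 96 a2 96 4e 50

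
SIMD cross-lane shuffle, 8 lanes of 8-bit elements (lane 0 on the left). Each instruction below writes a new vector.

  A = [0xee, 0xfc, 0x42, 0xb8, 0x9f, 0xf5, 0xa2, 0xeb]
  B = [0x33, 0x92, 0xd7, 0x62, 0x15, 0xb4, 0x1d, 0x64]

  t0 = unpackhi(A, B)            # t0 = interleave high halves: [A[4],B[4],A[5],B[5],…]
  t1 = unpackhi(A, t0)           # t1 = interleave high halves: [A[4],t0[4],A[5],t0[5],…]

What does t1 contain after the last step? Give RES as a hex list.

→ t0 |9f|15|f5|b4|a2|1d|eb|64|
→ t1 |9f|a2|f5|1d|a2|eb|eb|64|

RES = [ 0x9f  0xa2  0xf5  0x1d  0xa2  0xeb  0xeb  0x64 ]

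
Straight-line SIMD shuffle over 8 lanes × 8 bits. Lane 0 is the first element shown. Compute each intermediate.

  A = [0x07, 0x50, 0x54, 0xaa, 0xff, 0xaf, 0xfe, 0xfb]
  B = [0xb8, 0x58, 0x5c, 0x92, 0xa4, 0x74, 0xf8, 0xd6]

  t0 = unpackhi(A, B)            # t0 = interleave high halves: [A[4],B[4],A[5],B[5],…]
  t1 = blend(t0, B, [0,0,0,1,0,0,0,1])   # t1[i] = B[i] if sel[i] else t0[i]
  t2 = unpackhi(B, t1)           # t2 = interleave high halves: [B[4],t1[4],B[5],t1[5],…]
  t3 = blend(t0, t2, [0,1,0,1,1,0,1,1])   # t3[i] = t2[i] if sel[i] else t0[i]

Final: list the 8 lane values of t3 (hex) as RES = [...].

RES = [0xff, 0xfe, 0xaf, 0xf8, 0xf8, 0xf8, 0xd6, 0xd6]

  t0: ff a4 af 74 fe f8 fb d6
  t1: ff a4 af 92 fe f8 fb d6
  t2: a4 fe 74 f8 f8 fb d6 d6
  t3: ff fe af f8 f8 f8 d6 d6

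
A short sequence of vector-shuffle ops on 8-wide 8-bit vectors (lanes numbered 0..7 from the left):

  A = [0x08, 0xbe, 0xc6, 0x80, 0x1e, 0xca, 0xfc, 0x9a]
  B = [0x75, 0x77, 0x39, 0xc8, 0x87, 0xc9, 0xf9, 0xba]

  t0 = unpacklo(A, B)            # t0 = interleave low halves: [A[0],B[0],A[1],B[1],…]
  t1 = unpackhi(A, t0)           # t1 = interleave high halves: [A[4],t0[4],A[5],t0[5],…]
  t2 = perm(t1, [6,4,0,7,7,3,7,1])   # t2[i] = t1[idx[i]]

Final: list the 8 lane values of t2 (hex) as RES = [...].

t0 = [0x08, 0x75, 0xbe, 0x77, 0xc6, 0x39, 0x80, 0xc8]
t1 = [0x1e, 0xc6, 0xca, 0x39, 0xfc, 0x80, 0x9a, 0xc8]
t2 = [0x9a, 0xfc, 0x1e, 0xc8, 0xc8, 0x39, 0xc8, 0xc6]

RES = [0x9a, 0xfc, 0x1e, 0xc8, 0xc8, 0x39, 0xc8, 0xc6]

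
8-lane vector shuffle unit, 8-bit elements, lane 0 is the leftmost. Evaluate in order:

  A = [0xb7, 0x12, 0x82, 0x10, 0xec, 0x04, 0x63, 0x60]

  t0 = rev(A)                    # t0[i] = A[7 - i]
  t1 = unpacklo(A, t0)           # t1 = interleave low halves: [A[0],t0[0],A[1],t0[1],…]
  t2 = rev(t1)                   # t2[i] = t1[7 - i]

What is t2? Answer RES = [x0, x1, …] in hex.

  t0: 60 63 04 ec 10 82 12 b7
  t1: b7 60 12 63 82 04 10 ec
  t2: ec 10 04 82 63 12 60 b7

RES = [ 0xec  0x10  0x04  0x82  0x63  0x12  0x60  0xb7 ]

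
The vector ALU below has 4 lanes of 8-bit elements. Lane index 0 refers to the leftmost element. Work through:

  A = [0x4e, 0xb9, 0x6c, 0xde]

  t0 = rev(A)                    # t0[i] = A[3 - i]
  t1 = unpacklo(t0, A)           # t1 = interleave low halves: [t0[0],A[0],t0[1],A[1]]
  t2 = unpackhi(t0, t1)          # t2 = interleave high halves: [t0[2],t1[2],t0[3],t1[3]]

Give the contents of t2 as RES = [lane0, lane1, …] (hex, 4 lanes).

RES = [0xb9, 0x6c, 0x4e, 0xb9]

t0 = [0xde, 0x6c, 0xb9, 0x4e]
t1 = [0xde, 0x4e, 0x6c, 0xb9]
t2 = [0xb9, 0x6c, 0x4e, 0xb9]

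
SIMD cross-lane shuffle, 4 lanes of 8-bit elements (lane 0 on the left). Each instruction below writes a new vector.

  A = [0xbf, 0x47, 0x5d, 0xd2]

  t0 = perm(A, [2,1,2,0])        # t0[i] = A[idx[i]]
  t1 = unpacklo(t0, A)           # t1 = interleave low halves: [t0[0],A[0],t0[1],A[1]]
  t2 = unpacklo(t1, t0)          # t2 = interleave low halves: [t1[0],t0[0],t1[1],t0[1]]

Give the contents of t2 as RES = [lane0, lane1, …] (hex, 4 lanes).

→ t0 |5d|47|5d|bf|
→ t1 |5d|bf|47|47|
→ t2 |5d|5d|bf|47|

RES = [0x5d, 0x5d, 0xbf, 0x47]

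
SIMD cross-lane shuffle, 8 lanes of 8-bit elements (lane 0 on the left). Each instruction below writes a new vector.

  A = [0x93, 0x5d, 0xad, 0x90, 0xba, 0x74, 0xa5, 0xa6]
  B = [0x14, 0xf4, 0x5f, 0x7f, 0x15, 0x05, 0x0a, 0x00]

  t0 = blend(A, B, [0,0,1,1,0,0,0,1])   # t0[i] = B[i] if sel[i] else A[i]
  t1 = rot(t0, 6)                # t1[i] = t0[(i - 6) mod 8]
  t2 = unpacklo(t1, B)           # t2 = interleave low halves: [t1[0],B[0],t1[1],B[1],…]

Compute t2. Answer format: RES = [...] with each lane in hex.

t0 = [0x93, 0x5d, 0x5f, 0x7f, 0xba, 0x74, 0xa5, 0x00]
t1 = [0x5f, 0x7f, 0xba, 0x74, 0xa5, 0x00, 0x93, 0x5d]
t2 = [0x5f, 0x14, 0x7f, 0xf4, 0xba, 0x5f, 0x74, 0x7f]

RES = [ 0x5f  0x14  0x7f  0xf4  0xba  0x5f  0x74  0x7f ]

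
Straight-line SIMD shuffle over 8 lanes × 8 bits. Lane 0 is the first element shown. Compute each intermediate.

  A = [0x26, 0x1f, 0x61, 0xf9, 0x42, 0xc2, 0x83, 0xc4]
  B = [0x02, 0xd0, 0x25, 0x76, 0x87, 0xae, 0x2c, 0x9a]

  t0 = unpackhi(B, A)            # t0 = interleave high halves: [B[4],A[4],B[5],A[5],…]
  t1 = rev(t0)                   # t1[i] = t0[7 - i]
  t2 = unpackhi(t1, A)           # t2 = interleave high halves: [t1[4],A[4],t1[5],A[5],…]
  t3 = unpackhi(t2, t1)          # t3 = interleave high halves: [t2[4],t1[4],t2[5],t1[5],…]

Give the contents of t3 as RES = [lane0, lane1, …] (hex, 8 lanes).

  t0: 87 42 ae c2 2c 83 9a c4
  t1: c4 9a 83 2c c2 ae 42 87
  t2: c2 42 ae c2 42 83 87 c4
  t3: 42 c2 83 ae 87 42 c4 87

RES = [ 0x42  0xc2  0x83  0xae  0x87  0x42  0xc4  0x87 ]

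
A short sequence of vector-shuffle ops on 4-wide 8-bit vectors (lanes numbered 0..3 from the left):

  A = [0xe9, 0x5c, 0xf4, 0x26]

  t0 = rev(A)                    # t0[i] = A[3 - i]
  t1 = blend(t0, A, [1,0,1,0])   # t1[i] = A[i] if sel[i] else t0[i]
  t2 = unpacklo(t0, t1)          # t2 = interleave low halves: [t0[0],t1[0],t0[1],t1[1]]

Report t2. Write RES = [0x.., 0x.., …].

t0 = [0x26, 0xf4, 0x5c, 0xe9]
t1 = [0xe9, 0xf4, 0xf4, 0xe9]
t2 = [0x26, 0xe9, 0xf4, 0xf4]

RES = [ 0x26  0xe9  0xf4  0xf4 ]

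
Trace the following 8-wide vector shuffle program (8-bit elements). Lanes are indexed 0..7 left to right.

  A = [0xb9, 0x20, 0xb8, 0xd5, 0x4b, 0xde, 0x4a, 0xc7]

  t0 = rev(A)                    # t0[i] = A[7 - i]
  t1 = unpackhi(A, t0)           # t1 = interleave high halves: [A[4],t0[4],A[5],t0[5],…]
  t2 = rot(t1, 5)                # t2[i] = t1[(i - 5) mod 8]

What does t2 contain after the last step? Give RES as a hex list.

→ t0 |c7|4a|de|4b|d5|b8|20|b9|
→ t1 |4b|d5|de|b8|4a|20|c7|b9|
→ t2 |b8|4a|20|c7|b9|4b|d5|de|

RES = [0xb8, 0x4a, 0x20, 0xc7, 0xb9, 0x4b, 0xd5, 0xde]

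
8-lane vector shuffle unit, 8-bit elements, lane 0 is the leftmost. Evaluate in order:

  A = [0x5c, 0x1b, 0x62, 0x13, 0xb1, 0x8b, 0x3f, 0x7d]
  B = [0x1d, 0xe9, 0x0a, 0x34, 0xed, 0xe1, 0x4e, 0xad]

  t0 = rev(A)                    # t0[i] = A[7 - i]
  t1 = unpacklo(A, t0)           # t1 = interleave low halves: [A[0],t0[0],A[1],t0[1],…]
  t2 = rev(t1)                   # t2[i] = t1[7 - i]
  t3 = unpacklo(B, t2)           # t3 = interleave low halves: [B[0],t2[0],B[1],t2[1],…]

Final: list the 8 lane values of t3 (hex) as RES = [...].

t0 = [0x7d, 0x3f, 0x8b, 0xb1, 0x13, 0x62, 0x1b, 0x5c]
t1 = [0x5c, 0x7d, 0x1b, 0x3f, 0x62, 0x8b, 0x13, 0xb1]
t2 = [0xb1, 0x13, 0x8b, 0x62, 0x3f, 0x1b, 0x7d, 0x5c]
t3 = [0x1d, 0xb1, 0xe9, 0x13, 0x0a, 0x8b, 0x34, 0x62]

RES = [0x1d, 0xb1, 0xe9, 0x13, 0x0a, 0x8b, 0x34, 0x62]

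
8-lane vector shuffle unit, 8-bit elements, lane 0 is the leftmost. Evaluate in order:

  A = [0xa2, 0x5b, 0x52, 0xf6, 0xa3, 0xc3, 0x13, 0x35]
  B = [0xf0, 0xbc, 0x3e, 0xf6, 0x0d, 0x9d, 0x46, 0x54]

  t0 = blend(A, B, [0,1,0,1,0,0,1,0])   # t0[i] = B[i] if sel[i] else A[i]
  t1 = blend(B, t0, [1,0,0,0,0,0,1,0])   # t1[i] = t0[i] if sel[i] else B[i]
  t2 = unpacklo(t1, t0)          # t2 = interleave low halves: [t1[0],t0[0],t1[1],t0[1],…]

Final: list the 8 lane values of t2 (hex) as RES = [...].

RES = [0xa2, 0xa2, 0xbc, 0xbc, 0x3e, 0x52, 0xf6, 0xf6]

t0 = [0xa2, 0xbc, 0x52, 0xf6, 0xa3, 0xc3, 0x46, 0x35]
t1 = [0xa2, 0xbc, 0x3e, 0xf6, 0x0d, 0x9d, 0x46, 0x54]
t2 = [0xa2, 0xa2, 0xbc, 0xbc, 0x3e, 0x52, 0xf6, 0xf6]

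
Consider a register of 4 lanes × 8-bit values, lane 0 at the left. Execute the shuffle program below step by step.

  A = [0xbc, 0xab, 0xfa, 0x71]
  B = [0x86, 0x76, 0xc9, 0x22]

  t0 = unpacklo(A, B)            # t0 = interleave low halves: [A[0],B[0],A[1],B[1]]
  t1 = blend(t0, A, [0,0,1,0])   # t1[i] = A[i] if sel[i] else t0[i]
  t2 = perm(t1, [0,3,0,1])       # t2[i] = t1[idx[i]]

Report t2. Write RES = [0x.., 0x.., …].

t0 = [0xbc, 0x86, 0xab, 0x76]
t1 = [0xbc, 0x86, 0xfa, 0x76]
t2 = [0xbc, 0x76, 0xbc, 0x86]

RES = [0xbc, 0x76, 0xbc, 0x86]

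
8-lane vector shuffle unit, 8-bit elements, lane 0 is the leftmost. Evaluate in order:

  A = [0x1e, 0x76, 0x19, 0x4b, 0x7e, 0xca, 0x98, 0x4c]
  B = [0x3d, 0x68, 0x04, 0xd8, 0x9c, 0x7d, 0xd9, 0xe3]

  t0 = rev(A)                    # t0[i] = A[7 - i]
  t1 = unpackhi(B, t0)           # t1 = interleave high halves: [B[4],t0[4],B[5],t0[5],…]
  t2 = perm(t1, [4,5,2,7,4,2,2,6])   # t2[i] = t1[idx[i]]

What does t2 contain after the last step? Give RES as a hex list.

RES = [0xd9, 0x76, 0x7d, 0x1e, 0xd9, 0x7d, 0x7d, 0xe3]

→ t0 |4c|98|ca|7e|4b|19|76|1e|
→ t1 |9c|4b|7d|19|d9|76|e3|1e|
→ t2 |d9|76|7d|1e|d9|7d|7d|e3|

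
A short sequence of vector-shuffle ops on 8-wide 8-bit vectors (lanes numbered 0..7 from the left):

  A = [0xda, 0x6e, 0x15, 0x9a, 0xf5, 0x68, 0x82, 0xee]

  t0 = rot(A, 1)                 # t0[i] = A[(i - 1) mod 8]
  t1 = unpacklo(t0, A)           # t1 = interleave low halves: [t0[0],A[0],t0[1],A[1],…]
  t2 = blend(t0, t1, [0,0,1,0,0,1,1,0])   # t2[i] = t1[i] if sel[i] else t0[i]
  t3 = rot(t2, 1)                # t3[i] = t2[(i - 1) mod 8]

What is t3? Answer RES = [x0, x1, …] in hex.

RES = [0x82, 0xee, 0xda, 0xda, 0x15, 0x9a, 0x15, 0x15]

t0 = [0xee, 0xda, 0x6e, 0x15, 0x9a, 0xf5, 0x68, 0x82]
t1 = [0xee, 0xda, 0xda, 0x6e, 0x6e, 0x15, 0x15, 0x9a]
t2 = [0xee, 0xda, 0xda, 0x15, 0x9a, 0x15, 0x15, 0x82]
t3 = [0x82, 0xee, 0xda, 0xda, 0x15, 0x9a, 0x15, 0x15]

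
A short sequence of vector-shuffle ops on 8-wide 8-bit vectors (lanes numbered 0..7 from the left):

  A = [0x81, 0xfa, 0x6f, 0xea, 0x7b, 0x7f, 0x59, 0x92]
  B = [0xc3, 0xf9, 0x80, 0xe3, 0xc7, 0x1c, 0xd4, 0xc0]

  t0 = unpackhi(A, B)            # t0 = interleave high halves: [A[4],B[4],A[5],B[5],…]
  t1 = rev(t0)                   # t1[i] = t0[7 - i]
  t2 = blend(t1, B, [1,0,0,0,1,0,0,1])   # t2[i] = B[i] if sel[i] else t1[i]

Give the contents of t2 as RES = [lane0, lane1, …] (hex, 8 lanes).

  t0: 7b c7 7f 1c 59 d4 92 c0
  t1: c0 92 d4 59 1c 7f c7 7b
  t2: c3 92 d4 59 c7 7f c7 c0

RES = [0xc3, 0x92, 0xd4, 0x59, 0xc7, 0x7f, 0xc7, 0xc0]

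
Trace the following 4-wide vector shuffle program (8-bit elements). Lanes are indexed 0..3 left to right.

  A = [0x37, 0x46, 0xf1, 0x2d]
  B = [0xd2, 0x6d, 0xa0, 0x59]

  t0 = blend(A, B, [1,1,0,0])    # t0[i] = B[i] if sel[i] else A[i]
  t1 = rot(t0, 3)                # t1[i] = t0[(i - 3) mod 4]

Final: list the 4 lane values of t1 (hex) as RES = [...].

  t0: d2 6d f1 2d
  t1: 6d f1 2d d2

RES = [0x6d, 0xf1, 0x2d, 0xd2]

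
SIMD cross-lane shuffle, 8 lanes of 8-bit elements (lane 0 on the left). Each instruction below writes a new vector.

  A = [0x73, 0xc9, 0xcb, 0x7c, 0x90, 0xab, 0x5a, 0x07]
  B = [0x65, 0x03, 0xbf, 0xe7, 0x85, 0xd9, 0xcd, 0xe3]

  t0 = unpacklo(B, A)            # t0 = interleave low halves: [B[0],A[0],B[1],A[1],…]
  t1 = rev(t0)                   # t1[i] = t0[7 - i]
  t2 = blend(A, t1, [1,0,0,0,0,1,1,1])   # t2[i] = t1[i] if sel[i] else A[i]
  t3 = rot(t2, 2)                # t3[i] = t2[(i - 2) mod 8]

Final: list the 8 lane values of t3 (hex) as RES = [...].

→ t0 |65|73|03|c9|bf|cb|e7|7c|
→ t1 |7c|e7|cb|bf|c9|03|73|65|
→ t2 |7c|c9|cb|7c|90|03|73|65|
→ t3 |73|65|7c|c9|cb|7c|90|03|

RES = [0x73, 0x65, 0x7c, 0xc9, 0xcb, 0x7c, 0x90, 0x03]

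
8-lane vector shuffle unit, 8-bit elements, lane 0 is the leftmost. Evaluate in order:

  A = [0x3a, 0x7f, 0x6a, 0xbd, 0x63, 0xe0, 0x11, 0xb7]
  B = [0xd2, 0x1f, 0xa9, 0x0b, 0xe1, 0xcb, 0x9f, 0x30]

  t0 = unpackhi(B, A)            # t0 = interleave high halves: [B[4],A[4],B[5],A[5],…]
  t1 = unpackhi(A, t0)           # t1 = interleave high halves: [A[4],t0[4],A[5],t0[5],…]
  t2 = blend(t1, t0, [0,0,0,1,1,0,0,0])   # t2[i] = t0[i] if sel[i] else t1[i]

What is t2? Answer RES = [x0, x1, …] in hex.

  t0: e1 63 cb e0 9f 11 30 b7
  t1: 63 9f e0 11 11 30 b7 b7
  t2: 63 9f e0 e0 9f 30 b7 b7

RES = [ 0x63  0x9f  0xe0  0xe0  0x9f  0x30  0xb7  0xb7 ]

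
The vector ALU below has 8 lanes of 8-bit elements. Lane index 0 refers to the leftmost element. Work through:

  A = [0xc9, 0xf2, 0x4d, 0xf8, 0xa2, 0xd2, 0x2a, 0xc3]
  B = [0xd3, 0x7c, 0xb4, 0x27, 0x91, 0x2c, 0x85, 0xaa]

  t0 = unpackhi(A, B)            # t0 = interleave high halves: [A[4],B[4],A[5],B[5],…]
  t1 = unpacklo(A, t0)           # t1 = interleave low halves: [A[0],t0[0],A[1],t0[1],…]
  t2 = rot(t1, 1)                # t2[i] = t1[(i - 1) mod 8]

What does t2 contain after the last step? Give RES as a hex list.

RES = [ 0x2c  0xc9  0xa2  0xf2  0x91  0x4d  0xd2  0xf8 ]

  t0: a2 91 d2 2c 2a 85 c3 aa
  t1: c9 a2 f2 91 4d d2 f8 2c
  t2: 2c c9 a2 f2 91 4d d2 f8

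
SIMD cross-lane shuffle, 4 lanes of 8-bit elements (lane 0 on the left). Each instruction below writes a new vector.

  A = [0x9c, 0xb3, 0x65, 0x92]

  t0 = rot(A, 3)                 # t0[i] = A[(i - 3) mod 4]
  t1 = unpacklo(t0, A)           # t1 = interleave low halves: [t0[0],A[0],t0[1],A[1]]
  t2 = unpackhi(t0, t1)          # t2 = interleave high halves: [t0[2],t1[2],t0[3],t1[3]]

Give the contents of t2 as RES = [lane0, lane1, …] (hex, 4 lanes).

t0 = [0xb3, 0x65, 0x92, 0x9c]
t1 = [0xb3, 0x9c, 0x65, 0xb3]
t2 = [0x92, 0x65, 0x9c, 0xb3]

RES = [ 0x92  0x65  0x9c  0xb3 ]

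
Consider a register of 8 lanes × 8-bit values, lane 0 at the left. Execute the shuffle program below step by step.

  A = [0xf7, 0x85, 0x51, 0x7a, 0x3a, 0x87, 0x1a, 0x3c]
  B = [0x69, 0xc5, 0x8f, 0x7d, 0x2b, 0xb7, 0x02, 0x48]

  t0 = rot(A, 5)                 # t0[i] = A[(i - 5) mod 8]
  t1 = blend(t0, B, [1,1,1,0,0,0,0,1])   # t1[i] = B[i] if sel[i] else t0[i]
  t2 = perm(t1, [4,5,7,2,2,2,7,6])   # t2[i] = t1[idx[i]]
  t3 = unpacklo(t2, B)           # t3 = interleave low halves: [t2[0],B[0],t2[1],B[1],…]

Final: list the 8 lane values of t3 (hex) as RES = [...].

t0 = [0x7a, 0x3a, 0x87, 0x1a, 0x3c, 0xf7, 0x85, 0x51]
t1 = [0x69, 0xc5, 0x8f, 0x1a, 0x3c, 0xf7, 0x85, 0x48]
t2 = [0x3c, 0xf7, 0x48, 0x8f, 0x8f, 0x8f, 0x48, 0x85]
t3 = [0x3c, 0x69, 0xf7, 0xc5, 0x48, 0x8f, 0x8f, 0x7d]

RES = [ 0x3c  0x69  0xf7  0xc5  0x48  0x8f  0x8f  0x7d ]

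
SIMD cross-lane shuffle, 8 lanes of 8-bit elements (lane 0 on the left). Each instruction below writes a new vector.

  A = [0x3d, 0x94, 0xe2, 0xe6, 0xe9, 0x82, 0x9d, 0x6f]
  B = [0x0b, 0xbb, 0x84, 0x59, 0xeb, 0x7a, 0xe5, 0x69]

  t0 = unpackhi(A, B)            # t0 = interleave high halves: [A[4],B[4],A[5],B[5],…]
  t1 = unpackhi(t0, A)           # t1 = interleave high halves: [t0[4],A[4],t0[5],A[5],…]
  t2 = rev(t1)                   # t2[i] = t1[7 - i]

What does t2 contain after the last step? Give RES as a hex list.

t0 = [0xe9, 0xeb, 0x82, 0x7a, 0x9d, 0xe5, 0x6f, 0x69]
t1 = [0x9d, 0xe9, 0xe5, 0x82, 0x6f, 0x9d, 0x69, 0x6f]
t2 = [0x6f, 0x69, 0x9d, 0x6f, 0x82, 0xe5, 0xe9, 0x9d]

RES = [0x6f, 0x69, 0x9d, 0x6f, 0x82, 0xe5, 0xe9, 0x9d]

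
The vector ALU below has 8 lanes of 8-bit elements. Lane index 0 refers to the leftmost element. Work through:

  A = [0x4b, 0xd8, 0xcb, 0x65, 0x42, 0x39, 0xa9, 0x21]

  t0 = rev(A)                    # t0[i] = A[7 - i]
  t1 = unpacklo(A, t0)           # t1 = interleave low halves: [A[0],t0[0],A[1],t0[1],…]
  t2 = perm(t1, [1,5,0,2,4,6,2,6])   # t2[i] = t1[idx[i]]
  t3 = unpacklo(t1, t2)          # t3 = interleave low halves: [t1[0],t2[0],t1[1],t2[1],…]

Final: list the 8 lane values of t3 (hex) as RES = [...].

→ t0 |21|a9|39|42|65|cb|d8|4b|
→ t1 |4b|21|d8|a9|cb|39|65|42|
→ t2 |21|39|4b|d8|cb|65|d8|65|
→ t3 |4b|21|21|39|d8|4b|a9|d8|

RES = [0x4b, 0x21, 0x21, 0x39, 0xd8, 0x4b, 0xa9, 0xd8]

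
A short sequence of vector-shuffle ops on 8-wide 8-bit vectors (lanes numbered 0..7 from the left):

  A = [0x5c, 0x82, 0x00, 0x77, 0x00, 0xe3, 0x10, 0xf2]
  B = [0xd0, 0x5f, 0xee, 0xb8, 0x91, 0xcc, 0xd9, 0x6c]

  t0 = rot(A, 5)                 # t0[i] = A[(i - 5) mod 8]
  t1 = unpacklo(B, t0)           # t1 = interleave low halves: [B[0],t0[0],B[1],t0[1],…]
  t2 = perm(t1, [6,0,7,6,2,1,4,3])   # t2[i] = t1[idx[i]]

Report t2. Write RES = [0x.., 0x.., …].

t0 = [0x77, 0x00, 0xe3, 0x10, 0xf2, 0x5c, 0x82, 0x00]
t1 = [0xd0, 0x77, 0x5f, 0x00, 0xee, 0xe3, 0xb8, 0x10]
t2 = [0xb8, 0xd0, 0x10, 0xb8, 0x5f, 0x77, 0xee, 0x00]

RES = [ 0xb8  0xd0  0x10  0xb8  0x5f  0x77  0xee  0x00 ]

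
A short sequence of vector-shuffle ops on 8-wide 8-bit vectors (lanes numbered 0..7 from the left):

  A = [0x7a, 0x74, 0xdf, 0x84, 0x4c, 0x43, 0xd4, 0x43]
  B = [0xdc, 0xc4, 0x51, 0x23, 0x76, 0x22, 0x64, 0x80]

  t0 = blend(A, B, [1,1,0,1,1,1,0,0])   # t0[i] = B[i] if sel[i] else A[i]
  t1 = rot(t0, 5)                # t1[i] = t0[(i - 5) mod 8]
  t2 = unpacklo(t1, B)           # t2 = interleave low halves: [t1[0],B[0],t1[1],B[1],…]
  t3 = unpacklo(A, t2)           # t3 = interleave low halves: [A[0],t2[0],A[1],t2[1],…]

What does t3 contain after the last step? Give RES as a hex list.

  t0: dc c4 df 23 76 22 d4 43
  t1: 23 76 22 d4 43 dc c4 df
  t2: 23 dc 76 c4 22 51 d4 23
  t3: 7a 23 74 dc df 76 84 c4

RES = [0x7a, 0x23, 0x74, 0xdc, 0xdf, 0x76, 0x84, 0xc4]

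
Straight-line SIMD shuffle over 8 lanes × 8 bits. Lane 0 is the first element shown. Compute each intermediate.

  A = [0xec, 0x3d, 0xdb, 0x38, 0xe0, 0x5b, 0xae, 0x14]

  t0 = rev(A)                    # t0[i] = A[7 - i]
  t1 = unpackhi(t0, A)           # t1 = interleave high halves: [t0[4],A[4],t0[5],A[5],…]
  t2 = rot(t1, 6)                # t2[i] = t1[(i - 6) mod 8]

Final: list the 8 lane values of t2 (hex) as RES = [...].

RES = [ 0xdb  0x5b  0x3d  0xae  0xec  0x14  0x38  0xe0 ]

t0 = [0x14, 0xae, 0x5b, 0xe0, 0x38, 0xdb, 0x3d, 0xec]
t1 = [0x38, 0xe0, 0xdb, 0x5b, 0x3d, 0xae, 0xec, 0x14]
t2 = [0xdb, 0x5b, 0x3d, 0xae, 0xec, 0x14, 0x38, 0xe0]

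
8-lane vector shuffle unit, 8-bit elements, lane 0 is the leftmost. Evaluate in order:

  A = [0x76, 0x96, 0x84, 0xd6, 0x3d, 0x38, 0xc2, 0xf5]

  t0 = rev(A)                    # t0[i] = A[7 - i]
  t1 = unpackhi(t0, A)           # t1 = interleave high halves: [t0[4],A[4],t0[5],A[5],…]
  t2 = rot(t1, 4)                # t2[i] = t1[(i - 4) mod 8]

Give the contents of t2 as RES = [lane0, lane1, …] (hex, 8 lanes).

RES = [0x96, 0xc2, 0x76, 0xf5, 0xd6, 0x3d, 0x84, 0x38]

t0 = [0xf5, 0xc2, 0x38, 0x3d, 0xd6, 0x84, 0x96, 0x76]
t1 = [0xd6, 0x3d, 0x84, 0x38, 0x96, 0xc2, 0x76, 0xf5]
t2 = [0x96, 0xc2, 0x76, 0xf5, 0xd6, 0x3d, 0x84, 0x38]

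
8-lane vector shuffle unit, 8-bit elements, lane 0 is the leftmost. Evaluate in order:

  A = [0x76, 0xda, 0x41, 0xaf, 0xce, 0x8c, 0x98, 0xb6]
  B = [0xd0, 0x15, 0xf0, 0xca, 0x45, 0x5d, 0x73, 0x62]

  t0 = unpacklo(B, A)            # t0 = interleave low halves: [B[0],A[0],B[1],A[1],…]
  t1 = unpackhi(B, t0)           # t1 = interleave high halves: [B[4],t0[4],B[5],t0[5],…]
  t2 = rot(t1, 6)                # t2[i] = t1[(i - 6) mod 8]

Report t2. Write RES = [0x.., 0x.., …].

RES = [0x5d, 0x41, 0x73, 0xca, 0x62, 0xaf, 0x45, 0xf0]

→ t0 |d0|76|15|da|f0|41|ca|af|
→ t1 |45|f0|5d|41|73|ca|62|af|
→ t2 |5d|41|73|ca|62|af|45|f0|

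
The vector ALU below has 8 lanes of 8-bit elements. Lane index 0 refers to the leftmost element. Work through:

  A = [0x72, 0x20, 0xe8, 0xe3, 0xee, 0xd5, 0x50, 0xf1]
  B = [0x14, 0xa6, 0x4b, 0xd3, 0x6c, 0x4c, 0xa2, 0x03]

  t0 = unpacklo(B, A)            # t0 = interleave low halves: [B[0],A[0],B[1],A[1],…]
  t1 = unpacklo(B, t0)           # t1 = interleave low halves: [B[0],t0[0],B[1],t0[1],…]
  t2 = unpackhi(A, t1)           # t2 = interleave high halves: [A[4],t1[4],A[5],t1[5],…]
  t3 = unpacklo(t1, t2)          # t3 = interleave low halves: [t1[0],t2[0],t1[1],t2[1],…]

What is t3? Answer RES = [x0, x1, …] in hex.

t0 = [0x14, 0x72, 0xa6, 0x20, 0x4b, 0xe8, 0xd3, 0xe3]
t1 = [0x14, 0x14, 0xa6, 0x72, 0x4b, 0xa6, 0xd3, 0x20]
t2 = [0xee, 0x4b, 0xd5, 0xa6, 0x50, 0xd3, 0xf1, 0x20]
t3 = [0x14, 0xee, 0x14, 0x4b, 0xa6, 0xd5, 0x72, 0xa6]

RES = [ 0x14  0xee  0x14  0x4b  0xa6  0xd5  0x72  0xa6 ]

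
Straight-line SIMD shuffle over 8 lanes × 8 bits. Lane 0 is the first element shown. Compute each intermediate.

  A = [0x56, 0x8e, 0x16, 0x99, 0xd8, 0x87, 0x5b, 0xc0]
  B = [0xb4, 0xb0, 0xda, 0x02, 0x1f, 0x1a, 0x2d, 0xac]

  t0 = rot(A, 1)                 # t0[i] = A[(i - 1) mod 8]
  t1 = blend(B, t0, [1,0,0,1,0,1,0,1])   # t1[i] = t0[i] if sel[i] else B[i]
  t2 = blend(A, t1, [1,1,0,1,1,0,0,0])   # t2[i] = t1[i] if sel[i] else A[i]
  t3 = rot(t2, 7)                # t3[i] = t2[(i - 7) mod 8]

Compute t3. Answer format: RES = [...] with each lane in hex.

→ t0 |c0|56|8e|16|99|d8|87|5b|
→ t1 |c0|b0|da|16|1f|d8|2d|5b|
→ t2 |c0|b0|16|16|1f|87|5b|c0|
→ t3 |b0|16|16|1f|87|5b|c0|c0|

RES = [ 0xb0  0x16  0x16  0x1f  0x87  0x5b  0xc0  0xc0 ]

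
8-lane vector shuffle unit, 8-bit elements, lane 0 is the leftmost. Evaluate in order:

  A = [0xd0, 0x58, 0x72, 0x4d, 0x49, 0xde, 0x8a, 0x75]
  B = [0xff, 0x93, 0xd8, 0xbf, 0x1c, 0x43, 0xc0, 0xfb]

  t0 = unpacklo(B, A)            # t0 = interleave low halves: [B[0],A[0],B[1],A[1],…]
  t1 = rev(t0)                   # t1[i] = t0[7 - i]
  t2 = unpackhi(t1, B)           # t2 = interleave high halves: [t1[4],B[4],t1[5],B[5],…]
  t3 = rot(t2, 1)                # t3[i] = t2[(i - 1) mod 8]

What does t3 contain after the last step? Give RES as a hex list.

RES = [ 0xfb  0x58  0x1c  0x93  0x43  0xd0  0xc0  0xff ]

t0 = [0xff, 0xd0, 0x93, 0x58, 0xd8, 0x72, 0xbf, 0x4d]
t1 = [0x4d, 0xbf, 0x72, 0xd8, 0x58, 0x93, 0xd0, 0xff]
t2 = [0x58, 0x1c, 0x93, 0x43, 0xd0, 0xc0, 0xff, 0xfb]
t3 = [0xfb, 0x58, 0x1c, 0x93, 0x43, 0xd0, 0xc0, 0xff]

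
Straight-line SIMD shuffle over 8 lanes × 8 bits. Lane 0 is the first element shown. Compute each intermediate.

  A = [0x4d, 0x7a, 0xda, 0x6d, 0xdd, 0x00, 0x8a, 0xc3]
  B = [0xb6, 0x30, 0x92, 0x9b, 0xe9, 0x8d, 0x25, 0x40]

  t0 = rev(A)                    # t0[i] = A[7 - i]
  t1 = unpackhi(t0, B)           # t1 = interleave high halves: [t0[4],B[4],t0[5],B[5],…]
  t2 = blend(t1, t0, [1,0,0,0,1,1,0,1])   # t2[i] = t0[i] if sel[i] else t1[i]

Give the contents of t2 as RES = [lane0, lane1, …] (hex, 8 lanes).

→ t0 |c3|8a|00|dd|6d|da|7a|4d|
→ t1 |6d|e9|da|8d|7a|25|4d|40|
→ t2 |c3|e9|da|8d|6d|da|4d|4d|

RES = [0xc3, 0xe9, 0xda, 0x8d, 0x6d, 0xda, 0x4d, 0x4d]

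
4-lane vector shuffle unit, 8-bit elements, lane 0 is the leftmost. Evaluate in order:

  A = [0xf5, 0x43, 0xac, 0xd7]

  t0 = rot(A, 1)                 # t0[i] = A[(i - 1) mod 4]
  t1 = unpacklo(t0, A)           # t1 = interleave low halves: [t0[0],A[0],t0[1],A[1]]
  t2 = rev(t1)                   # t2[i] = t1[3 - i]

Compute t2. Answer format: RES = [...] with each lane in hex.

t0 = [0xd7, 0xf5, 0x43, 0xac]
t1 = [0xd7, 0xf5, 0xf5, 0x43]
t2 = [0x43, 0xf5, 0xf5, 0xd7]

RES = [0x43, 0xf5, 0xf5, 0xd7]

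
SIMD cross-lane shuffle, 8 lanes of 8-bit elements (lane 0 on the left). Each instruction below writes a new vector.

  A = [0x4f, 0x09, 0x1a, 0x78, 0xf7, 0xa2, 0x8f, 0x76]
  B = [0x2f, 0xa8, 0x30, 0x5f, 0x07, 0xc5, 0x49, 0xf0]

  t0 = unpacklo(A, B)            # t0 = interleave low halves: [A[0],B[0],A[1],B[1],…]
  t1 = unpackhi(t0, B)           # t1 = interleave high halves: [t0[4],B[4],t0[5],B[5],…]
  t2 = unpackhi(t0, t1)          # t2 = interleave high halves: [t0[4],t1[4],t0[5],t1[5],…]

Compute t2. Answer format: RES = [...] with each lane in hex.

t0 = [0x4f, 0x2f, 0x09, 0xa8, 0x1a, 0x30, 0x78, 0x5f]
t1 = [0x1a, 0x07, 0x30, 0xc5, 0x78, 0x49, 0x5f, 0xf0]
t2 = [0x1a, 0x78, 0x30, 0x49, 0x78, 0x5f, 0x5f, 0xf0]

RES = [0x1a, 0x78, 0x30, 0x49, 0x78, 0x5f, 0x5f, 0xf0]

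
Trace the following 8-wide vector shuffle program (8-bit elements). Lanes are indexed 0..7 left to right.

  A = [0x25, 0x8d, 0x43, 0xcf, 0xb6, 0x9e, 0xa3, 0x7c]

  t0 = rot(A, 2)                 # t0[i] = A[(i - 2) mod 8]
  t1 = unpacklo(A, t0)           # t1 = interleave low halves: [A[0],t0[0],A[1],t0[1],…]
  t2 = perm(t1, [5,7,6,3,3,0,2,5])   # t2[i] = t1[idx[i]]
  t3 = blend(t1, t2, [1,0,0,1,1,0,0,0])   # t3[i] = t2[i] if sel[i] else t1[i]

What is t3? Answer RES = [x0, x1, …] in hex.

RES = [ 0x25  0xa3  0x8d  0x7c  0x7c  0x25  0xcf  0x8d ]

→ t0 |a3|7c|25|8d|43|cf|b6|9e|
→ t1 |25|a3|8d|7c|43|25|cf|8d|
→ t2 |25|8d|cf|7c|7c|25|8d|25|
→ t3 |25|a3|8d|7c|7c|25|cf|8d|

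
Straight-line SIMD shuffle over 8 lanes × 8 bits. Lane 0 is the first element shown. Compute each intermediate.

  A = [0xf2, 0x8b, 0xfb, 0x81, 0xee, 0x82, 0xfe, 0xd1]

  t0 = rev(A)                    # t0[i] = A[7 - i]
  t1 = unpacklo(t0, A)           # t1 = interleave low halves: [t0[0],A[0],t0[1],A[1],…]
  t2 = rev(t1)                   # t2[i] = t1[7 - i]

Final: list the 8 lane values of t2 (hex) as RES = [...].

→ t0 |d1|fe|82|ee|81|fb|8b|f2|
→ t1 |d1|f2|fe|8b|82|fb|ee|81|
→ t2 |81|ee|fb|82|8b|fe|f2|d1|

RES = [ 0x81  0xee  0xfb  0x82  0x8b  0xfe  0xf2  0xd1 ]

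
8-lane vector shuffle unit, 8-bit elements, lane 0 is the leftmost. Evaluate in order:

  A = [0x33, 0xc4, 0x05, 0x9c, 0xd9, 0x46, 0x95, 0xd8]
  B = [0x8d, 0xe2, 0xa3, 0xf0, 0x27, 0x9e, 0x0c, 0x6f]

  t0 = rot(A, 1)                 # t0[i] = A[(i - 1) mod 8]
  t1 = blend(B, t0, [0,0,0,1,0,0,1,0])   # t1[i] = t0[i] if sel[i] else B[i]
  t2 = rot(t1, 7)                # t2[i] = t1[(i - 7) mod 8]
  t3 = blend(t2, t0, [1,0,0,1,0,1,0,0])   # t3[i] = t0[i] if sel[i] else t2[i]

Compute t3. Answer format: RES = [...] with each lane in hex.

  t0: d8 33 c4 05 9c d9 46 95
  t1: 8d e2 a3 05 27 9e 46 6f
  t2: e2 a3 05 27 9e 46 6f 8d
  t3: d8 a3 05 05 9e d9 6f 8d

RES = [ 0xd8  0xa3  0x05  0x05  0x9e  0xd9  0x6f  0x8d ]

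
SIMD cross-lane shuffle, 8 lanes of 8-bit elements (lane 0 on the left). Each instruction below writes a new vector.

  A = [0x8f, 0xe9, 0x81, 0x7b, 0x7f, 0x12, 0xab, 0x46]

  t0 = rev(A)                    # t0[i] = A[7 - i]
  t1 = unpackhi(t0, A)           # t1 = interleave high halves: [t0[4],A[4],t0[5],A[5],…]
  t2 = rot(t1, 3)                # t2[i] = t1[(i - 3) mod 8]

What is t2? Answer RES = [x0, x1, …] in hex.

t0 = [0x46, 0xab, 0x12, 0x7f, 0x7b, 0x81, 0xe9, 0x8f]
t1 = [0x7b, 0x7f, 0x81, 0x12, 0xe9, 0xab, 0x8f, 0x46]
t2 = [0xab, 0x8f, 0x46, 0x7b, 0x7f, 0x81, 0x12, 0xe9]

RES = [ 0xab  0x8f  0x46  0x7b  0x7f  0x81  0x12  0xe9 ]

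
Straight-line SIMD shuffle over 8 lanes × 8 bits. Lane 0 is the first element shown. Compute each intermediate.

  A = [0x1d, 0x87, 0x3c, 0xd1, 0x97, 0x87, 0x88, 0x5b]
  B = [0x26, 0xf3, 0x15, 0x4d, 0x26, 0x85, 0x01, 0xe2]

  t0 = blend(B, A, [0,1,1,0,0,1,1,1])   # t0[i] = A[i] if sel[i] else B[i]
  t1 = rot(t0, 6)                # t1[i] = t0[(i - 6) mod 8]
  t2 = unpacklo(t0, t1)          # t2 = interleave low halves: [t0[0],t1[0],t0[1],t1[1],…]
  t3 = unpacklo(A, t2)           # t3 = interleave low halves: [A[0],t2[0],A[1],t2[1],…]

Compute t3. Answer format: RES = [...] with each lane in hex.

RES = [0x1d, 0x26, 0x87, 0x3c, 0x3c, 0x87, 0xd1, 0x4d]

  t0: 26 87 3c 4d 26 87 88 5b
  t1: 3c 4d 26 87 88 5b 26 87
  t2: 26 3c 87 4d 3c 26 4d 87
  t3: 1d 26 87 3c 3c 87 d1 4d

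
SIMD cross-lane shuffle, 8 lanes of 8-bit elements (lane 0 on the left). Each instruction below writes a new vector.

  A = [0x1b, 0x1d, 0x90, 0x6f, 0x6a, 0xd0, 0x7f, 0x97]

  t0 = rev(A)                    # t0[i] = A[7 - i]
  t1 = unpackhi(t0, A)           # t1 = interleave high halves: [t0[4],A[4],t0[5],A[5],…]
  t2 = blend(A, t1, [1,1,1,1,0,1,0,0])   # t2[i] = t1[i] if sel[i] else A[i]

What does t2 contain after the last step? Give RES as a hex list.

→ t0 |97|7f|d0|6a|6f|90|1d|1b|
→ t1 |6f|6a|90|d0|1d|7f|1b|97|
→ t2 |6f|6a|90|d0|6a|7f|7f|97|

RES = [ 0x6f  0x6a  0x90  0xd0  0x6a  0x7f  0x7f  0x97 ]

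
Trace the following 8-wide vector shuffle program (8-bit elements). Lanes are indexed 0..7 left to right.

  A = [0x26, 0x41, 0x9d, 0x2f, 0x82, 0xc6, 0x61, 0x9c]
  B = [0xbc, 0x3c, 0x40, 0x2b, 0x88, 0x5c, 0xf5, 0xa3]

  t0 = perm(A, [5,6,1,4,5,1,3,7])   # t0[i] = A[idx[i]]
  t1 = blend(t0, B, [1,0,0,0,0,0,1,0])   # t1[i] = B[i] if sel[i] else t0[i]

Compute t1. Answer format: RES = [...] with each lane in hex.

  t0: c6 61 41 82 c6 41 2f 9c
  t1: bc 61 41 82 c6 41 f5 9c

RES = [ 0xbc  0x61  0x41  0x82  0xc6  0x41  0xf5  0x9c ]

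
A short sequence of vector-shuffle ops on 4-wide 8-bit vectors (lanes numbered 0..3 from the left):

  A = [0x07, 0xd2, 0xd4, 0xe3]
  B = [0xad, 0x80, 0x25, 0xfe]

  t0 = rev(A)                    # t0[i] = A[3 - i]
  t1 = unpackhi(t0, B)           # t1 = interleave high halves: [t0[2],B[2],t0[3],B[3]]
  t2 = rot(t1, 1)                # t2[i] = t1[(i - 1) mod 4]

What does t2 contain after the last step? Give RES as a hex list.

→ t0 |e3|d4|d2|07|
→ t1 |d2|25|07|fe|
→ t2 |fe|d2|25|07|

RES = [0xfe, 0xd2, 0x25, 0x07]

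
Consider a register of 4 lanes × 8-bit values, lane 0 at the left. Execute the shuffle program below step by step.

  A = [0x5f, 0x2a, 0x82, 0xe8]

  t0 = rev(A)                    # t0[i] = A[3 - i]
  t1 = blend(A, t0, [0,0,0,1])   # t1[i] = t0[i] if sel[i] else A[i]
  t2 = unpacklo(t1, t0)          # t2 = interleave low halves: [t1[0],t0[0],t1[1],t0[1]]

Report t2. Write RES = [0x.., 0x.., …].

RES = [ 0x5f  0xe8  0x2a  0x82 ]

  t0: e8 82 2a 5f
  t1: 5f 2a 82 5f
  t2: 5f e8 2a 82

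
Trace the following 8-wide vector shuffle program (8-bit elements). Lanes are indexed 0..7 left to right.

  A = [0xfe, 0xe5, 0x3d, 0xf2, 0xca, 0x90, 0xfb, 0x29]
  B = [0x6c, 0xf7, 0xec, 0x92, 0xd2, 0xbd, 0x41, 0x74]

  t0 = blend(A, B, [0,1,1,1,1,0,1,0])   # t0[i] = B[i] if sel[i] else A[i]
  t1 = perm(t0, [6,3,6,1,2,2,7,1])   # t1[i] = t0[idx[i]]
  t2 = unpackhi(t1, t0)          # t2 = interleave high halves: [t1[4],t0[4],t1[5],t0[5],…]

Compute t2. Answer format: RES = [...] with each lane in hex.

RES = [0xec, 0xd2, 0xec, 0x90, 0x29, 0x41, 0xf7, 0x29]

→ t0 |fe|f7|ec|92|d2|90|41|29|
→ t1 |41|92|41|f7|ec|ec|29|f7|
→ t2 |ec|d2|ec|90|29|41|f7|29|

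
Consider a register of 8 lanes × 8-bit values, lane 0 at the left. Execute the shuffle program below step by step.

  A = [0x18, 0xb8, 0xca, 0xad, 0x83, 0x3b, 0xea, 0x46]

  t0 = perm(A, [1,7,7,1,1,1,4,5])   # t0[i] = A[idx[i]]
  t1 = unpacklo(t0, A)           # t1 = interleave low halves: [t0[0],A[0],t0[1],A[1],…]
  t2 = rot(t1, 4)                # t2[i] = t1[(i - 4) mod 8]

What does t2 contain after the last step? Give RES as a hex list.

RES = [ 0x46  0xca  0xb8  0xad  0xb8  0x18  0x46  0xb8 ]

  t0: b8 46 46 b8 b8 b8 83 3b
  t1: b8 18 46 b8 46 ca b8 ad
  t2: 46 ca b8 ad b8 18 46 b8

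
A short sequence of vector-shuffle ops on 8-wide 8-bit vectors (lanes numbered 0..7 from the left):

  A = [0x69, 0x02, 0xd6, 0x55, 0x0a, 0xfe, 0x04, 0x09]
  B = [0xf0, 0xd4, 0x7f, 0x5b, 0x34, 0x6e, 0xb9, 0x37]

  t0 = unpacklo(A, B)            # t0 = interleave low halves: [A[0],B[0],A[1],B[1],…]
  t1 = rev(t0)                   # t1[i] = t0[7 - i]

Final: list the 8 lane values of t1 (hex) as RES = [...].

→ t0 |69|f0|02|d4|d6|7f|55|5b|
→ t1 |5b|55|7f|d6|d4|02|f0|69|

RES = [0x5b, 0x55, 0x7f, 0xd6, 0xd4, 0x02, 0xf0, 0x69]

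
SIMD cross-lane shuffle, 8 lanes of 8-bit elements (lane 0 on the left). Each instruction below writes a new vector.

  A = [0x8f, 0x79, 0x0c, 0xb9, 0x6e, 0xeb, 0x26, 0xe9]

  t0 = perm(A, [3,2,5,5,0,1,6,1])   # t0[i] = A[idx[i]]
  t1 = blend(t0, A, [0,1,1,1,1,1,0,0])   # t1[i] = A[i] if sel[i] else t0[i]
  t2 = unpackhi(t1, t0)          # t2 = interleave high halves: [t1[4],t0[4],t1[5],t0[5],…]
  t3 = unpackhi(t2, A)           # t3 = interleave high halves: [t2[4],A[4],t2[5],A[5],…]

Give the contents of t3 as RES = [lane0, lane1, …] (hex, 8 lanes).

t0 = [0xb9, 0x0c, 0xeb, 0xeb, 0x8f, 0x79, 0x26, 0x79]
t1 = [0xb9, 0x79, 0x0c, 0xb9, 0x6e, 0xeb, 0x26, 0x79]
t2 = [0x6e, 0x8f, 0xeb, 0x79, 0x26, 0x26, 0x79, 0x79]
t3 = [0x26, 0x6e, 0x26, 0xeb, 0x79, 0x26, 0x79, 0xe9]

RES = [0x26, 0x6e, 0x26, 0xeb, 0x79, 0x26, 0x79, 0xe9]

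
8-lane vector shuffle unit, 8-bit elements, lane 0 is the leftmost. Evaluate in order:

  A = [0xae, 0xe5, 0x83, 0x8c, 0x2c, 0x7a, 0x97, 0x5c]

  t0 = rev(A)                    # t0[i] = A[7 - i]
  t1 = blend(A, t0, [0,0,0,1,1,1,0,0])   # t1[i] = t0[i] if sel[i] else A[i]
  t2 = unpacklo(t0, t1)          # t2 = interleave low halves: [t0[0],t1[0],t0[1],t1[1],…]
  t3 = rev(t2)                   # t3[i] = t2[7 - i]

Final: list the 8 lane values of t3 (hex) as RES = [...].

RES = [0x2c, 0x2c, 0x83, 0x7a, 0xe5, 0x97, 0xae, 0x5c]

  t0: 5c 97 7a 2c 8c 83 e5 ae
  t1: ae e5 83 2c 8c 83 97 5c
  t2: 5c ae 97 e5 7a 83 2c 2c
  t3: 2c 2c 83 7a e5 97 ae 5c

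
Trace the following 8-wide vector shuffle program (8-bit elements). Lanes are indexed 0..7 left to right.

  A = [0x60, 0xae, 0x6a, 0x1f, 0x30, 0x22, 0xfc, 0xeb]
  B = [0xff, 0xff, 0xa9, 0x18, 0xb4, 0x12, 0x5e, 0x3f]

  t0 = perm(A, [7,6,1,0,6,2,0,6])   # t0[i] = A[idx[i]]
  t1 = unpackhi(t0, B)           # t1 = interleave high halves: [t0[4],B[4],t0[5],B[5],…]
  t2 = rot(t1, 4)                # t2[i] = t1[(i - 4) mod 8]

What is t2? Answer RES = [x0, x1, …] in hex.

  t0: eb fc ae 60 fc 6a 60 fc
  t1: fc b4 6a 12 60 5e fc 3f
  t2: 60 5e fc 3f fc b4 6a 12

RES = [0x60, 0x5e, 0xfc, 0x3f, 0xfc, 0xb4, 0x6a, 0x12]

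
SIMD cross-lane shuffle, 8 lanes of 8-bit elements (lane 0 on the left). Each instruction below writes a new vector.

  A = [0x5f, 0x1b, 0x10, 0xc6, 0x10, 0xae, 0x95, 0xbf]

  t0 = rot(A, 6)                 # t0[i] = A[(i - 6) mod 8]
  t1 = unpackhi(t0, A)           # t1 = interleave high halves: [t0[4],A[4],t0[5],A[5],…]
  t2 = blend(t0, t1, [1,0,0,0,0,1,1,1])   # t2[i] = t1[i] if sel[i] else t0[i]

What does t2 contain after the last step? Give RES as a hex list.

t0 = [0x10, 0xc6, 0x10, 0xae, 0x95, 0xbf, 0x5f, 0x1b]
t1 = [0x95, 0x10, 0xbf, 0xae, 0x5f, 0x95, 0x1b, 0xbf]
t2 = [0x95, 0xc6, 0x10, 0xae, 0x95, 0x95, 0x1b, 0xbf]

RES = [0x95, 0xc6, 0x10, 0xae, 0x95, 0x95, 0x1b, 0xbf]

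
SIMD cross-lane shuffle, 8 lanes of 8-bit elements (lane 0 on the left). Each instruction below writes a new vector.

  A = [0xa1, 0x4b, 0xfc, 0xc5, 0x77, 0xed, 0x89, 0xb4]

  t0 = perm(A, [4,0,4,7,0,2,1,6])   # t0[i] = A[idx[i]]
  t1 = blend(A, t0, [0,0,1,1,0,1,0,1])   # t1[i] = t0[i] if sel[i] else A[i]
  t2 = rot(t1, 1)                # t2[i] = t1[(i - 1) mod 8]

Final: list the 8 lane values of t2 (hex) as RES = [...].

RES = [ 0x89  0xa1  0x4b  0x77  0xb4  0x77  0xfc  0x89 ]

  t0: 77 a1 77 b4 a1 fc 4b 89
  t1: a1 4b 77 b4 77 fc 89 89
  t2: 89 a1 4b 77 b4 77 fc 89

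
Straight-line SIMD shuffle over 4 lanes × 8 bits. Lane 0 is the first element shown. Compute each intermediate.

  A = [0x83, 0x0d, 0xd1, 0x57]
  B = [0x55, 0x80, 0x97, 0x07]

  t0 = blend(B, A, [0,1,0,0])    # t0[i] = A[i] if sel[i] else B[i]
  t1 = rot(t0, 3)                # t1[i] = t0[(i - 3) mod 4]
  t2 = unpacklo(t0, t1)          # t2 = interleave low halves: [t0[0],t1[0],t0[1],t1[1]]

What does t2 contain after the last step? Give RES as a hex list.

t0 = [0x55, 0x0d, 0x97, 0x07]
t1 = [0x0d, 0x97, 0x07, 0x55]
t2 = [0x55, 0x0d, 0x0d, 0x97]

RES = [ 0x55  0x0d  0x0d  0x97 ]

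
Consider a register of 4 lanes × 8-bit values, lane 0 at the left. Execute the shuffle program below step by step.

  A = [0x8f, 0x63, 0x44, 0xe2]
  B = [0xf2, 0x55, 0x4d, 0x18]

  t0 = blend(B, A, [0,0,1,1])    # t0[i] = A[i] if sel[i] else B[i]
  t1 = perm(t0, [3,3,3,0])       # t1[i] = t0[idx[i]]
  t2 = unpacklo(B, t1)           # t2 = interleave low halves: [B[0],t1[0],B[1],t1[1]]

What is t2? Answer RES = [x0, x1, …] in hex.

RES = [ 0xf2  0xe2  0x55  0xe2 ]

→ t0 |f2|55|44|e2|
→ t1 |e2|e2|e2|f2|
→ t2 |f2|e2|55|e2|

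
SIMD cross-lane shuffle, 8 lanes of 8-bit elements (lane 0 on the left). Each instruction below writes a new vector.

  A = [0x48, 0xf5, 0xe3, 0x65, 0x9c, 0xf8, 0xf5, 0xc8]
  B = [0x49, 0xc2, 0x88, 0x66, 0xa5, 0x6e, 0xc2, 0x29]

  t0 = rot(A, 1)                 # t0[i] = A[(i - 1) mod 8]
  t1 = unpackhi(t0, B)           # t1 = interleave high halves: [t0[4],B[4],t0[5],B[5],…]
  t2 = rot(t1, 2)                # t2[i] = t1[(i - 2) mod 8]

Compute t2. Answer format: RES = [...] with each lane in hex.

  t0: c8 48 f5 e3 65 9c f8 f5
  t1: 65 a5 9c 6e f8 c2 f5 29
  t2: f5 29 65 a5 9c 6e f8 c2

RES = [ 0xf5  0x29  0x65  0xa5  0x9c  0x6e  0xf8  0xc2 ]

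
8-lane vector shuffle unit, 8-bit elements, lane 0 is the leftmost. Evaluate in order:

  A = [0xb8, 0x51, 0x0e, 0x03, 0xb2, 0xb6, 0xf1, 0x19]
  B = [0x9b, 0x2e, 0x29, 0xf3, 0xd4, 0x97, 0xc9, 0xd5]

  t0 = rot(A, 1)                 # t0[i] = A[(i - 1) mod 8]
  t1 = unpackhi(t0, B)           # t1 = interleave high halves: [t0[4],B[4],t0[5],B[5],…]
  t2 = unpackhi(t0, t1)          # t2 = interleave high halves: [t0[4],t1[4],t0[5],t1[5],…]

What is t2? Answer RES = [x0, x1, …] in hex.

t0 = [0x19, 0xb8, 0x51, 0x0e, 0x03, 0xb2, 0xb6, 0xf1]
t1 = [0x03, 0xd4, 0xb2, 0x97, 0xb6, 0xc9, 0xf1, 0xd5]
t2 = [0x03, 0xb6, 0xb2, 0xc9, 0xb6, 0xf1, 0xf1, 0xd5]

RES = [ 0x03  0xb6  0xb2  0xc9  0xb6  0xf1  0xf1  0xd5 ]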